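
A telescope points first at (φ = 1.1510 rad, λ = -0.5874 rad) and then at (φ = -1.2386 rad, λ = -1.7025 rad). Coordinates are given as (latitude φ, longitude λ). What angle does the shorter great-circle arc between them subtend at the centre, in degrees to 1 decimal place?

In radians: φ₁ = 1.1510, φ₂ = -1.2386, Δλ = -63.891° = -1.1151 rad.
Haversine: a = sin²(Δφ/2) + cos φ₁ cos φ₂ sin²(Δλ/2) = 0.8652 + (0.4076)(0.3261)(0.2800) = 0.90238.
Central angle c = 2·arcsin(√a) = 2.50605 rad.
So the angular separation is 143.6°.

143.6°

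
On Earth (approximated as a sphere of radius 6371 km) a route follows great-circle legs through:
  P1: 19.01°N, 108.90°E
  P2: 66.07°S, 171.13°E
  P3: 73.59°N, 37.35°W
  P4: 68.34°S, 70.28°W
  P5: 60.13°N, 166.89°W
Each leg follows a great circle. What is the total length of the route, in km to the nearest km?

61600 km

Leg P1→P2: central angle 1.6901 rad, distance 10767.8 km.
Leg P2→P3: central angle 2.9292 rad, distance 18662.0 km.
Leg P3→P4: central angle 2.5048 rad, distance 15958.1 km.
Leg P4→P5: central angle 2.5447 rad, distance 16212.3 km.
Total: 10767.8 + 18662.0 + 15958.1 + 16212.3 ≈ 61600 km.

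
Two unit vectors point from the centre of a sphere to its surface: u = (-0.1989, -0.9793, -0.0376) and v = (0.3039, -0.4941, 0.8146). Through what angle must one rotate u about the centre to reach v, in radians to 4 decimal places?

1.1671 rad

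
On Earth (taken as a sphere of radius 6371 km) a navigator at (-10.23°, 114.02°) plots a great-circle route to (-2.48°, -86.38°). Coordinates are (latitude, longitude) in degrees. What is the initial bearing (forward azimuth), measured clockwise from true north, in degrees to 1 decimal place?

121.0°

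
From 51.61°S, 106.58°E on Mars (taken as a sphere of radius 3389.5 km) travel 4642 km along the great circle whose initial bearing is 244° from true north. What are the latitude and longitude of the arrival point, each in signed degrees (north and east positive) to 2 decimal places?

-25.05°, 3.01°

Angular distance δ = d/R = 4642/3389.5 = 1.36952 rad; initial bearing θ = 4.2586 rad.
sin φ₂ = sin φ₁ cos δ + cos φ₁ sin δ cos θ = (-0.7838)(0.1999) + (0.6210)(0.9798)(-0.4384) = -0.4234, so φ₂ = -25.05°.
Δλ = atan2(sin θ sin δ cos φ₁, cos δ − sin φ₁ sin φ₂) = atan2(-0.5469, -0.1320) = -103.567°.
λ₂ = 106.580° − 103.567° = 3.01°.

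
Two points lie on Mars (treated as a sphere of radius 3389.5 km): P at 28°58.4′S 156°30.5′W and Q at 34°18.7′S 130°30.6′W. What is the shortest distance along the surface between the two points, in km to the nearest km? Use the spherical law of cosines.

Let φ₁ = -0.5057 rad, φ₂ = -0.5989 rad, and Δλ = 0.4538 rad.
cos c = sin φ₁ sin φ₂ + cos φ₁ cos φ₂ cos Δλ = (-0.4844)(-0.5637) + (0.8748)(0.8260)(0.8988) = 0.92254,
so c = arccos(0.92254) = 0.39619 rad.
Distance = R·c = 3389.5 × 0.3962 ≈ 1343 km.

1343 km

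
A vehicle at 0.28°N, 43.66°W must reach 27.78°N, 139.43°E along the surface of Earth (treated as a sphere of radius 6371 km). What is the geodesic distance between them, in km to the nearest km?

In radians: φ₁ = 0.0049, φ₂ = 0.4849, Δλ = -176.910° = -3.0877 rad.
cos c = sin φ₁ sin φ₂ + cos φ₁ cos φ₂ cos Δλ = (0.0049)(0.4661) + (1.0000)(0.8847)(-0.9985) = -0.88117,
so c = arccos(-0.88117) = 2.64913 rad.
Distance = R·c = 6371 × 2.6491 ≈ 16878 km.

16878 km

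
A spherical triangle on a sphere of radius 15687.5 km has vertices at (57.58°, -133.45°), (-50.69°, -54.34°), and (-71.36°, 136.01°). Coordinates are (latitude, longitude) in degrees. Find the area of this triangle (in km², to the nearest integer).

629956393 km²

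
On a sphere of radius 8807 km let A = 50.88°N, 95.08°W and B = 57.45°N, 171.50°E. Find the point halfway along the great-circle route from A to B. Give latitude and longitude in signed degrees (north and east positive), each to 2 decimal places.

Central angle δ = 0.8845 rad. Interpolating on the sphere with fraction f = 0.5:
P = [sin((1−f)δ)·A + sin(fδ)·B] / sin δ = 0.5532·A + 0.5532·B in Cartesian coordinates,
giving P = (-0.3253, -0.3037, 0.8955), i.e. latitude 63.58°, longitude -136.97°.

63.58°, -136.97°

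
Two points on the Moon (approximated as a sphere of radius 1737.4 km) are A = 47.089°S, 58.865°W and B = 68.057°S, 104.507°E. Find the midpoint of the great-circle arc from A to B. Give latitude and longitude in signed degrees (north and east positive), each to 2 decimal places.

-78.42°, -40.54°

The central angle between A and B is δ = 1.1201 rad.
With f = 0.5, the slerp weights are sin((1−f)δ)/sin δ = 0.5902 and sin(fδ)/sin δ = 0.5902.
Weighted sum of the unit vectors: (0.5902)·(0.3520,-0.5828,-0.7324) + (0.5902)·(-0.0936,0.3618,-0.9276) = (0.1525, -0.1304, -0.9797).
Converting back: φ = atan2(z, √(x²+y²)) = -78.42°, λ = atan2(y, x) = -40.54°.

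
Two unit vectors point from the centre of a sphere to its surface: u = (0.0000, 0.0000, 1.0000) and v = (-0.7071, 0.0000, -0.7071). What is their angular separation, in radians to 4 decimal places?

u·v = -0.7071; |u| = 1.0000, |v| = 1.0000.
cos θ = (u·v)/(|u||v|) = -0.7071, so θ = 2.3562 rad.

2.3562 rad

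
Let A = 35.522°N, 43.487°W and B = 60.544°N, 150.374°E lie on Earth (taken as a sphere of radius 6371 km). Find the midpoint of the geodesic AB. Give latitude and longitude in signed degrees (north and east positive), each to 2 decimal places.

Central angle δ = 1.4532 rad. Interpolating on the sphere with fraction f = 0.5:
P = [sin((1−f)δ)·A + sin(fδ)·B] / sin δ = 0.6690·A + 0.6690·B in Cartesian coordinates,
giving P = (0.1091, -0.2121, 0.9711), i.e. latitude 76.20°, longitude -62.78°.

76.20°, -62.78°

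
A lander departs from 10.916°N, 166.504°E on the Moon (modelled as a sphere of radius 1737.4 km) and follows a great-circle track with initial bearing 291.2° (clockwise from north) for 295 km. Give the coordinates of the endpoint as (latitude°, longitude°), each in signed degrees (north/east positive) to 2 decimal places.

Angular distance δ = d/R = 295/1737.4 = 0.16979 rad; initial bearing θ = 5.0824 rad.
sin φ₂ = sin φ₁ cos δ + cos φ₁ sin δ cos θ = (0.1894)(0.9856) + (0.9819)(0.1690)(0.3616) = 0.2466, so φ₂ = 14.28°.
Δλ = atan2(sin θ sin δ cos φ₁, cos δ − sin φ₁ sin φ₂) = atan2(-0.1547, 0.9389) = -9.356°.
λ₂ = 166.504° − 9.356° = 157.15°.

14.28°, 157.15°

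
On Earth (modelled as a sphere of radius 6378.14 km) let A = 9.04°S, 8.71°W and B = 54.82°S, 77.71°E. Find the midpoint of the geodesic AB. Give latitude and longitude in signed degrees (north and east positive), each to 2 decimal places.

-39.69°, 20.62°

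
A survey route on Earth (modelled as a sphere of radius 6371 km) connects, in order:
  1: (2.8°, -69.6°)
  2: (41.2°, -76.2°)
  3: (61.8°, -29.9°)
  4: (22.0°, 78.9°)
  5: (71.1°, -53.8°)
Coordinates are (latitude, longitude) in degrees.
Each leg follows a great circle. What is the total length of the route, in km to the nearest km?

25974 km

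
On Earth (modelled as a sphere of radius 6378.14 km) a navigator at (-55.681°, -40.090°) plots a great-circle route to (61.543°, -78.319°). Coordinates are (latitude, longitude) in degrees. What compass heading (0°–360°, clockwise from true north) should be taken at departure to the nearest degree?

With φ₁ = -0.9718, φ₂ = 1.0741, Δλ = -0.6672 rad, the forward-azimuth formula gives
θ = atan2( sin Δλ cos φ₂ , cos φ₁ sin φ₂ − sin φ₁ cos φ₂ cos Δλ ) = atan2(-0.2949, 0.8048) = -20.12°.
Adding 360° brings this into [0°, 360°): 340°.

340°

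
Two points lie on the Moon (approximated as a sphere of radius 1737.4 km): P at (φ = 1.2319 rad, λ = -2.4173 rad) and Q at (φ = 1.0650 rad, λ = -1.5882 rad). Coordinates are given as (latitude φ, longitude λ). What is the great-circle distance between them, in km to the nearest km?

Let φ₁ = 1.2319 rad, φ₂ = 1.0650 rad, and Δλ = 0.8291 rad.
cos c = sin φ₁ sin φ₂ + cos φ₁ cos φ₂ cos Δλ = (0.9431)(0.8748) + (0.3324)(0.4845)(0.6755) = 0.93384,
so c = arccos(0.93384) = 0.36579 rad.
Distance = R·c = 1737.4 × 0.3658 ≈ 636 km.

636 km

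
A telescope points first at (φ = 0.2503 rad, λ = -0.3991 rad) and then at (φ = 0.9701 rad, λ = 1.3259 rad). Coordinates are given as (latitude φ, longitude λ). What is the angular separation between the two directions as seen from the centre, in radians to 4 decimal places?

Let φ₁ = 0.2503 rad, φ₂ = 0.9701 rad, and Δλ = 1.7250 rad.
Haversine: a = sin²(Δφ/2) + cos φ₁ cos φ₂ sin²(Δλ/2) = 0.1240 + (0.9688)(0.5652)(0.5768) = 0.43989.
Central angle c = 2·arcsin(√a) = 1.45028 rad.
So the angular separation is 1.4503 rad.

1.4503 rad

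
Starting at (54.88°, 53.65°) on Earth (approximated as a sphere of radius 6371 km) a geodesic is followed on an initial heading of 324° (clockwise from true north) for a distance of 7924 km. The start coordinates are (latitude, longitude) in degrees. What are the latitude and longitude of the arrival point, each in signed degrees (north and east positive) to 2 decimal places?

44.71°, -74.79°

Angular distance δ = d/R = 7924/6371 = 1.24376 rad; initial bearing θ = 5.6549 rad.
sin φ₂ = sin φ₁ cos δ + cos φ₁ sin δ cos θ = (0.8179)(0.3212) + (0.5753)(0.9470)(0.8090) = 0.7035, so φ₂ = 44.71°.
Δλ = atan2(sin θ sin δ cos φ₁, cos δ − sin φ₁ sin φ₂) = atan2(-0.3202, -0.2542) = -128.443°.
λ₂ = 53.650° − 128.443° = -74.79°.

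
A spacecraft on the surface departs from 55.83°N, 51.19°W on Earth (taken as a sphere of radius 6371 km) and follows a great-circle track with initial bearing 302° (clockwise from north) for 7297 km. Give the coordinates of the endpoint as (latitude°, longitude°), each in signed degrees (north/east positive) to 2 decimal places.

Angular distance δ = d/R = 7297/6371 = 1.14535 rad; initial bearing θ = 5.2709 rad.
sin φ₂ = sin φ₁ cos δ + cos φ₁ sin δ cos θ = (0.8274)(0.4127) + (0.5617)(0.9109)(0.5299) = 0.6126, so φ₂ = 37.78°.
Δλ = atan2(sin θ sin δ cos φ₁, cos δ − sin φ₁ sin φ₂) = atan2(-0.4338, -0.0941) = -102.238°.
λ₂ = -51.190° − 102.238° = -153.43°.

37.78°, -153.43°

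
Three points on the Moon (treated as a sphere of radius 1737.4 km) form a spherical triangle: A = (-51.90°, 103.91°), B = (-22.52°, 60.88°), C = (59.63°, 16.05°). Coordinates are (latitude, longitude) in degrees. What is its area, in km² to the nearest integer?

Side lengths (central angles): a = 1.5700, b = 2.3014, c = 0.7698 rad; semiperimeter s = 2.3206.
By l'Huilier's theorem, tan(E/4) = √[tan(s/2) tan((s−a)/2) tan((s−b)/2) tan((s−c)/2)], giving spherical excess E = 0.3683 rad.
Area = E·R² = 0.3683 × (1737.4)² ≈ 1111806 km².

1111806 km²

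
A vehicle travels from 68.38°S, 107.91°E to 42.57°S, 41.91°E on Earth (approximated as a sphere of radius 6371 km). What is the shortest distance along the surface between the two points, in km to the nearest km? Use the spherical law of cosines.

Let φ₁ = -1.1935 rad, φ₂ = -0.7430 rad, and Δλ = -1.1519 rad.
cos c = sin φ₁ sin φ₂ + cos φ₁ cos φ₂ cos Δλ = (-0.9296)(-0.6765) + (0.3684)(0.7365)(0.4067) = 0.73926,
so c = arccos(0.73926) = 0.73882 rad.
Distance = R·c = 6371 × 0.7388 ≈ 4707 km.

4707 km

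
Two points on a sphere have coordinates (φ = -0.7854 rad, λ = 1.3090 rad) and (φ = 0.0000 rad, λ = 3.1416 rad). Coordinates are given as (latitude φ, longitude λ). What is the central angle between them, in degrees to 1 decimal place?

With latitudes φ₁ = -45.000°, φ₂ = 0.000° and longitude difference Δλ = 105.000°:
cos c = sin φ₁ sin φ₂ + cos φ₁ cos φ₂ cos Δλ = (-0.7071)(0.0000) + (0.7071)(1.0000)(-0.2588) = -0.18302,
so c = arccos(-0.18302) = 1.75485 rad.
So the angular separation is 100.5°.

100.5°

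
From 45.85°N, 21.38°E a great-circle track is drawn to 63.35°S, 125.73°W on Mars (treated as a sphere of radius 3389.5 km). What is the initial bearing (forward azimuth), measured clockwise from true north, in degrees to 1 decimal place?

Δλ = -147.110° = -2.5676 rad.
y = sin Δλ · cos φ₂ = (-0.5430)(0.4485) = -0.2436
x = cos φ₁ sin φ₂ − sin φ₁ cos φ₂ cos Δλ = (0.6965)(-0.8938) − (0.7175)(0.4485)(-0.8397) = -0.3523
θ = atan2(y, x) = -145.34°; adding 360° gives 214.7°.

214.7°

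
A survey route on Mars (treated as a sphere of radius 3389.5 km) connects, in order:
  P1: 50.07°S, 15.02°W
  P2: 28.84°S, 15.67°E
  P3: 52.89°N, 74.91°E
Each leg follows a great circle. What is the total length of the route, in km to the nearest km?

7571 km

Leg P1→P2: central angle 0.5483 rad, distance 1858.6 km.
Leg P2→P3: central angle 1.6854 rad, distance 5712.7 km.
Total: 1858.6 + 5712.7 ≈ 7571 km.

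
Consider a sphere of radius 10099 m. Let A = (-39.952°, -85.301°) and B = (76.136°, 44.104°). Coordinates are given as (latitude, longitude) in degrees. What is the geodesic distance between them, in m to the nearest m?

Let φ₁ = -0.6973 rad, φ₂ = 1.3288 rad, and Δλ = 2.2585 rad.
cos c = sin φ₁ sin φ₂ + cos φ₁ cos φ₂ cos Δλ = (-0.6421)(0.9709) + (0.7666)(0.2396)(-0.6348) = -0.74004,
so c = arccos(-0.74004) = 2.40393 rad.
Distance = R·c = 10099 × 2.4039 ≈ 24277 m.

24277 m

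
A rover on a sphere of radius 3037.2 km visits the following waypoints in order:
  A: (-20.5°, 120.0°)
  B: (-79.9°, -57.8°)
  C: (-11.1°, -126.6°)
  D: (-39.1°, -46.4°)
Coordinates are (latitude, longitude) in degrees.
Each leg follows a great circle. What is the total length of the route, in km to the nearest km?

12217 km

Leg A→B: central angle 1.3892 rad, distance 4219.2 km.
Leg B→C: central angle 1.3163 rad, distance 3997.8 km.
Leg C→D: central angle 1.3170 rad, distance 4000.1 km.
Total: 4219.2 + 3997.8 + 4000.1 ≈ 12217 km.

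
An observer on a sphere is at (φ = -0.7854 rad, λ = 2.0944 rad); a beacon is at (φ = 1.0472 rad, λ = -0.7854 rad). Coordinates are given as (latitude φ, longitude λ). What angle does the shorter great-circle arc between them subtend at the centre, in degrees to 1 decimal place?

With latitudes φ₁ = -45.000°, φ₂ = 60.000° and longitude difference Δλ = -165.000°:
cos c = sin φ₁ sin φ₂ + cos φ₁ cos φ₂ cos Δλ = (-0.7071)(0.8660) + (0.7071)(0.5000)(-0.9659) = -0.95388,
so c = arccos(-0.95388) = 2.83670 rad.
So the angular separation is 162.5°.

162.5°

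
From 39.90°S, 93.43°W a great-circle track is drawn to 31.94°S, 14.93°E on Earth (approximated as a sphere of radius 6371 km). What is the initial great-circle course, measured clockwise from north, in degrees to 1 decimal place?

125.6°

Δλ = 108.360° = 1.8912 rad.
y = sin Δλ · cos φ₂ = (0.9491)(0.8486) = 0.8054
x = cos φ₁ sin φ₂ − sin φ₁ cos φ₂ cos Δλ = (0.7672)(-0.5290) − (-0.6414)(0.8486)(-0.3150) = -0.5773
θ = atan2(y, x) = 125.63°, so the bearing is 125.6°.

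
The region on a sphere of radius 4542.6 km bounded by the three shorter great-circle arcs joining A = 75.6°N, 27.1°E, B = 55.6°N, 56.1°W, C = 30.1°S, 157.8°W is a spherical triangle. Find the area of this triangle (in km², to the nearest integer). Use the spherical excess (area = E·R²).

Side lengths (central angles): a = 2.1094, b = 2.3464, c = 0.6166 rad; semiperimeter s = 2.5362.
By l'Huilier's theorem, tan(E/4) = √[tan(s/2) tan((s−a)/2) tan((s−b)/2) tan((s−c)/2)], giving spherical excess E = 1.1918 rad.
Area = E·R² = 1.1918 × (4542.6)² ≈ 24593923 km².

24593923 km²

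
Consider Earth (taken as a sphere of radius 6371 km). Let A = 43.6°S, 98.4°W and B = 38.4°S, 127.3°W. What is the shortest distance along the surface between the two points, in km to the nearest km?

2480 km

In radians: φ₁ = -0.7610, φ₂ = -0.6702, Δλ = -28.900° = -0.5044 rad.
Haversine: a = sin²(Δφ/2) + cos φ₁ cos φ₂ sin²(Δλ/2) = 0.0021 + (0.7242)(0.7837)(0.0623) = 0.03740.
Central angle c = 2·arcsin(√a) = 0.38922 rad.
Distance = R·c = 6371 × 0.3892 ≈ 2480 km.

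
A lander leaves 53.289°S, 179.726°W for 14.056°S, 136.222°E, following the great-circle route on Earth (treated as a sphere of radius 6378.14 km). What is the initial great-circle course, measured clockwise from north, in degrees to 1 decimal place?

301.5°

Δλ = -44.052° = -0.7689 rad.
y = sin Δλ · cos φ₂ = (-0.6953)(0.9701) = -0.6745
x = cos φ₁ sin φ₂ − sin φ₁ cos φ₂ cos Δλ = (0.5978)(-0.2429) − (-0.8017)(0.9701)(0.7187) = 0.4137
θ = atan2(y, x) = -58.48°; adding 360° gives 301.5°.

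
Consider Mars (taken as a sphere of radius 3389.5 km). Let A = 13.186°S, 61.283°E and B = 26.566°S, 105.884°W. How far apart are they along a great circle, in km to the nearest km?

Let φ₁ = -0.2301 rad, φ₂ = -0.4637 rad, and Δλ = -2.9176 rad.
cos c = sin φ₁ sin φ₂ + cos φ₁ cos φ₂ cos Δλ = (-0.2281)(-0.4472) + (0.9736)(0.8944)(-0.9750) = -0.74707,
so c = arccos(-0.74707) = 2.41444 rad.
Distance = R·c = 3389.5 × 2.4144 ≈ 8184 km.

8184 km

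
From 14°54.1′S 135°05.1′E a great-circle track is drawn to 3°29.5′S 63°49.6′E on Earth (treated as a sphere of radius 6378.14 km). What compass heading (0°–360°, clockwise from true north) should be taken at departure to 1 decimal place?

271.4°

Δλ = -71.258° = -1.2437 rad.
y = sin Δλ · cos φ₂ = (-0.9470)(0.9981) = -0.9452
x = cos φ₁ sin φ₂ − sin φ₁ cos φ₂ cos Δλ = (0.9664)(-0.0609) − (-0.2572)(0.9981)(0.3213) = 0.0236
θ = atan2(y, x) = -88.57°; adding 360° gives 271.4°.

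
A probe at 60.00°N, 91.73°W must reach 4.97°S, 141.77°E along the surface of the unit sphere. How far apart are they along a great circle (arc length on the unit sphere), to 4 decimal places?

Let φ₁ = 1.0472 rad, φ₂ = -0.0867 rad, and Δλ = -2.2078 rad.
cos c = sin φ₁ sin φ₂ + cos φ₁ cos φ₂ cos Δλ = (0.8660)(-0.0866) + (0.5000)(0.9962)(-0.5948) = -0.37132,
so c = arccos(-0.37132) = 1.95123 rad.
On the unit sphere the arc length equals the central angle: 1.9512.

1.9512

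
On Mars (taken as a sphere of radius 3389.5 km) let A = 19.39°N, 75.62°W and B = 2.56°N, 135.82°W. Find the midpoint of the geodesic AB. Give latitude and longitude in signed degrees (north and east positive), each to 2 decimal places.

The central angle between A and B is δ = 1.0666 rad.
With f = 0.5, the slerp weights are sin((1−f)δ)/sin δ = 0.5806 and sin(fδ)/sin δ = 0.5806.
Weighted sum of the unit vectors: (0.5806)·(0.2343,-0.9137,0.3320) + (0.5806)·(-0.7164,-0.6962,0.0447) = (-0.2800, -0.9348, 0.2187).
Converting back: φ = atan2(z, √(x²+y²)) = 12.63°, λ = atan2(y, x) = -106.67°.

12.63°, -106.67°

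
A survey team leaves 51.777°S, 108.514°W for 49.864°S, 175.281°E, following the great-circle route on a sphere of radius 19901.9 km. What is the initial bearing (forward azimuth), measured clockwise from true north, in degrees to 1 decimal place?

Δλ = -76.205° = -1.3300 rad.
y = sin Δλ · cos φ₂ = (-0.9712)(0.6446) = -0.6260
x = cos φ₁ sin φ₂ − sin φ₁ cos φ₂ cos Δλ = (0.6187)(-0.7645) − (-0.7856)(0.6446)(0.2384) = -0.3523
θ = atan2(y, x) = -119.37°; adding 360° gives 240.6°.

240.6°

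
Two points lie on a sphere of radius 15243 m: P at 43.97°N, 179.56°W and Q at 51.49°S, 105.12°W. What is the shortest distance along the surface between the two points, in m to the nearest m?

30602 m

With latitudes φ₁ = 43.970°, φ₂ = -51.490° and longitude difference Δλ = 74.440°:
cos c = sin φ₁ sin φ₂ + cos φ₁ cos φ₂ cos Δλ = (0.6943)(-0.7825) + (0.7197)(0.6227)(0.2682) = -0.42307,
so c = arccos(-0.42307) = 2.00762 rad.
Distance = R·c = 15243 × 2.0076 ≈ 30602 m.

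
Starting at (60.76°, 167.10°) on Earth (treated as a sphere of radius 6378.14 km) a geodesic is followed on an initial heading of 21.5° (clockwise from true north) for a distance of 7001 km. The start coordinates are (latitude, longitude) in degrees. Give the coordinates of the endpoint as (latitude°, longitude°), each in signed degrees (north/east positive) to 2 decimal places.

53.34°, -46.02°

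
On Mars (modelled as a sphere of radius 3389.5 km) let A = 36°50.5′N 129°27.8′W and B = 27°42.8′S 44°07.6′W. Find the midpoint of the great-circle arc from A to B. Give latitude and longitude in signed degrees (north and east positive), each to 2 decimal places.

The central angle between A and B is δ = 1.7939 rad.
With f = 0.5, the slerp weights are sin((1−f)δ)/sin δ = 0.8013 and sin(fδ)/sin δ = 0.8013.
Weighted sum of the unit vectors: (0.8013)·(-0.5087,-0.6179,0.5996) + (0.8013)·(0.6355,-0.6164,-0.4650) = (0.1016, -0.9890, 0.1078).
Converting back: φ = atan2(z, √(x²+y²)) = 6.19°, λ = atan2(y, x) = -84.13°.

6.19°, -84.13°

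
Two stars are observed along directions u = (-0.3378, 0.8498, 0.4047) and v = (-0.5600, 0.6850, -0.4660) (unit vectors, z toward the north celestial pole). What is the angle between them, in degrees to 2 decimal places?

54.36°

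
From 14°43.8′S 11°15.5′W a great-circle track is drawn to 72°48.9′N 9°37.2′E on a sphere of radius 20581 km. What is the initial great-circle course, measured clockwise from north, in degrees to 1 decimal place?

6.0°

Δλ = 20.878° = 0.3644 rad.
y = sin Δλ · cos φ₂ = (0.3564)(0.2955) = 0.1053
x = cos φ₁ sin φ₂ − sin φ₁ cos φ₂ cos Δλ = (0.9671)(0.9554) − (-0.2543)(0.2955)(0.9343) = 0.9941
θ = atan2(y, x) = 6.05°, so the bearing is 6.0°.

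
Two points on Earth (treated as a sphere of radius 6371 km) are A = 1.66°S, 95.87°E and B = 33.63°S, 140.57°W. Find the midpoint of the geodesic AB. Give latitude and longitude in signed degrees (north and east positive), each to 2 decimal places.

-33.55°, 148.01°

The central angle between A and B is δ = 2.0309 rad.
With f = 0.5, the slerp weights are sin((1−f)δ)/sin δ = 0.9483 and sin(fδ)/sin δ = 0.9483.
Weighted sum of the unit vectors: (0.9483)·(-0.1022,0.9943,-0.0290) + (0.9483)·(-0.6431,-0.5288,-0.5538) = (-0.7069, 0.4415, -0.5527).
Converting back: φ = atan2(z, √(x²+y²)) = -33.55°, λ = atan2(y, x) = 148.01°.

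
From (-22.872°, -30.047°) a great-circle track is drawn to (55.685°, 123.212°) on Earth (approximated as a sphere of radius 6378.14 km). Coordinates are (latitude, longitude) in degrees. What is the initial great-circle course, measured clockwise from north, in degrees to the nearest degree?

Δλ = 153.259° = 2.6749 rad.
y = sin Δλ · cos φ₂ = (0.4500)(0.5637) = 0.2537
x = cos φ₁ sin φ₂ − sin φ₁ cos φ₂ cos Δλ = (0.9214)(0.8260) − (-0.3887)(0.5637)(-0.8930) = 0.5653
θ = atan2(y, x) = 24.17°, so the bearing is 24°.

24°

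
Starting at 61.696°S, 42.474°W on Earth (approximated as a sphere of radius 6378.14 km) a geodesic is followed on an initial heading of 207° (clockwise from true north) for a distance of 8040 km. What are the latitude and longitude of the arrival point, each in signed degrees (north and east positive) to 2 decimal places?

-42.15°, 173.20°

Angular distance δ = d/R = 8040/6378.14 = 1.26056 rad; initial bearing θ = 3.6128 rad.
sin φ₂ = sin φ₁ cos δ + cos φ₁ sin δ cos θ = (-0.8804)(0.3053) + (0.4741)(0.9523)(-0.8910) = -0.6711, so φ₂ = -42.15°.
Δλ = atan2(sin θ sin δ cos φ₁, cos δ − sin φ₁ sin φ₂) = atan2(-0.2050, -0.2856) = -144.329°.
λ₂ = -42.474° − 144.329° = -186.80° → 173.20° after wrapping to (−180°, 180°].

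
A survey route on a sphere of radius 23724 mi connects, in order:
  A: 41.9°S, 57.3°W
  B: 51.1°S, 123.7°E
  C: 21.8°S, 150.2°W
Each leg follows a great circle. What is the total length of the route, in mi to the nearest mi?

65342 mi

Leg A→B: central angle 1.5184 rad, distance 36021.7 mi.
Leg B→C: central angle 1.2359 rad, distance 29320.5 mi.
Total: 36021.7 + 29320.5 ≈ 65342 mi.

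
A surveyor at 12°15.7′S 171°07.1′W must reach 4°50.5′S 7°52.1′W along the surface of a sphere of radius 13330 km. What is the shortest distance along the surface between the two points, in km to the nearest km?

36324 km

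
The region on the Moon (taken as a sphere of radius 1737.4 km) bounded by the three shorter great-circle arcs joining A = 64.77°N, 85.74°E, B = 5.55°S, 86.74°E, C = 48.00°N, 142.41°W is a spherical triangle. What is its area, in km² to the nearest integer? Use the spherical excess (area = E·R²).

Side lengths (central angles): a = 2.1031, b = 1.0679, c = 1.2274 rad; semiperimeter s = 2.1992.
By l'Huilier's theorem, tan(E/4) = √[tan(s/2) tan((s−a)/2) tan((s−b)/2) tan((s−c)/2)], giving spherical excess E = 0.7042 rad.
Area = E·R² = 0.7042 × (1737.4)² ≈ 2125781 km².

2125781 km²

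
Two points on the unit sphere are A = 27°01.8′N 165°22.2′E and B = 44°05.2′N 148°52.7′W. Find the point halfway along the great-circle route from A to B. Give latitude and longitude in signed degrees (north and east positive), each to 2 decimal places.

37.78°, -174.34°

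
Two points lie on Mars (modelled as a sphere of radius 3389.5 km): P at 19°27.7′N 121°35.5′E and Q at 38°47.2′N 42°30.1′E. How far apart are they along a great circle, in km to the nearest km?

4120 km

In radians: φ₁ = 0.3397, φ₂ = 0.6770, Δλ = -79.090° = -1.3804 rad.
cos c = sin φ₁ sin φ₂ + cos φ₁ cos φ₂ cos Δλ = (0.3332)(0.6264) + (0.9429)(0.7795)(0.1893) = 0.34781,
so c = arccos(0.34781) = 1.21556 rad.
Distance = R·c = 3389.5 × 1.2156 ≈ 4120 km.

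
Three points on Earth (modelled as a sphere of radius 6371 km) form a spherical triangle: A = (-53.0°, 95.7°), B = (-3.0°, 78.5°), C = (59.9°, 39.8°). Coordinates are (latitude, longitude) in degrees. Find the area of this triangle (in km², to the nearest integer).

Side lengths (central angles): a = 1.2179, b = 2.1197, c = 0.9073 rad; semiperimeter s = 2.1224.
By l'Huilier's theorem, tan(E/4) = √[tan(s/2) tan((s−a)/2) tan((s−b)/2) tan((s−c)/2)], giving spherical excess E = 0.1155 rad.
Area = E·R² = 0.1155 × (6371)² ≈ 4688688 km².

4688688 km²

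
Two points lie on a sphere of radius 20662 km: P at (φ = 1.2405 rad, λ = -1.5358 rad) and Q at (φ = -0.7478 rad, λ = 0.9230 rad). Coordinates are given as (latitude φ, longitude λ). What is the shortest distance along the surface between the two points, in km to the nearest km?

52603 km

In radians: φ₁ = 1.2405, φ₂ = -0.7478, Δλ = 140.879° = 2.4588 rad.
Haversine: a = sin²(Δφ/2) + cos φ₁ cos φ₂ sin²(Δλ/2) = 0.7027 + (0.3243)(0.7332)(0.8879) = 0.91387.
Central angle c = 2·arcsin(√a) = 2.54588 rad.
Distance = R·c = 20662 × 2.5459 ≈ 52603 km.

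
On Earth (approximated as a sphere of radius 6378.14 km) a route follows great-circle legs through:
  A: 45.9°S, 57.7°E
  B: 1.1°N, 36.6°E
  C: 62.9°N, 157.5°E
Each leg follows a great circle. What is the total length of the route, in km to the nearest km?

17040 km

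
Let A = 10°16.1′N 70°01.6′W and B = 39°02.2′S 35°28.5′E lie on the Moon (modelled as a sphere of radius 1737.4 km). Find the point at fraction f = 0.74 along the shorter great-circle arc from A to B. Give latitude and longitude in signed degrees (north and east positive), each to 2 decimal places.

-34.44°, 0.53°

Central angle δ = 1.8929 rad. Interpolating on the sphere with fraction f = 0.74:
P = [sin((1−f)δ)·A + sin(fδ)·B] / sin δ = 0.4981·A + 1.0390·B in Cartesian coordinates,
giving P = (0.8247, 0.0077, -0.5656), i.e. latitude -34.44°, longitude 0.53°.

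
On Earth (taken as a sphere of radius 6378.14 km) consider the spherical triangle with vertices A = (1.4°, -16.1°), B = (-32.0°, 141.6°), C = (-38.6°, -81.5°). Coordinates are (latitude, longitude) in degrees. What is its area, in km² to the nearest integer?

81784099 km²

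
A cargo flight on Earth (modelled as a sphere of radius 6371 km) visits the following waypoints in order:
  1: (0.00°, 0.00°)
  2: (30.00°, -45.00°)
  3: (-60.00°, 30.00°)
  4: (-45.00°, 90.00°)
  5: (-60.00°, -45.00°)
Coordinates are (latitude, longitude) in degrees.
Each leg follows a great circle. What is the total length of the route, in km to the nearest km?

29756 km

Leg 1→2: central angle 0.9117 rad, distance 5808.7 km.
Leg 2→3: central angle 1.8975 rad, distance 12089.1 km.
Leg 3→4: central angle 0.6614 rad, distance 4213.6 km.
Leg 4→5: central angle 1.2000 rad, distance 7645.1 km.
Total: 5808.7 + 12089.1 + 4213.6 + 7645.1 ≈ 29756 km.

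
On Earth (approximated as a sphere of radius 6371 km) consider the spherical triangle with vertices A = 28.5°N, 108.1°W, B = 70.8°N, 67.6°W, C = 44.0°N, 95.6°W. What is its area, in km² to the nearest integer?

1207431 km²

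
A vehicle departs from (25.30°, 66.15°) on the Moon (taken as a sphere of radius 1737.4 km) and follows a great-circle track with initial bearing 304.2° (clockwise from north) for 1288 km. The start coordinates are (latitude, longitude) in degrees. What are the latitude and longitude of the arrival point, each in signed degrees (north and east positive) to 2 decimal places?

Angular distance δ = d/R = 1288/1737.4 = 0.74134 rad; initial bearing θ = 5.3093 rad.
sin φ₂ = sin φ₁ cos δ + cos φ₁ sin δ cos θ = (0.4274)(0.7376) + (0.9041)(0.6753)(0.5621) = 0.6584, so φ₂ = 41.17°.
Δλ = atan2(sin θ sin δ cos φ₁, cos δ − sin φ₁ sin φ₂) = atan2(-0.5049, 0.4562) = -47.902°.
λ₂ = 66.150° − 47.902° = 18.25°.

41.17°, 18.25°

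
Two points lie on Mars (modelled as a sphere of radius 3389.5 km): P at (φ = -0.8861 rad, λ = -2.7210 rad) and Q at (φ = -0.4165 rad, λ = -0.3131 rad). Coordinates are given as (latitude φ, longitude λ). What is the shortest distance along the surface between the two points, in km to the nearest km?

5719 km

With latitudes φ₁ = -50.770°, φ₂ = -23.864° and longitude difference Δλ = 137.963°:
Haversine: a = sin²(Δφ/2) + cos φ₁ cos φ₂ sin²(Δλ/2) = 0.0541 + (0.6324)(0.9145)(0.8714) = 0.55809.
Central angle c = 2·arcsin(√a) = 1.68724 rad.
Distance = R·c = 3389.5 × 1.6872 ≈ 5719 km.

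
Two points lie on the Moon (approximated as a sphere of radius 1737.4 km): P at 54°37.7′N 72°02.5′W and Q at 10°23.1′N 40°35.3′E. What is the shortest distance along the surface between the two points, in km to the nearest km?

With latitudes φ₁ = 54.628°, φ₂ = 10.385° and longitude difference Δλ = 112.630°:
Haversine: a = sin²(Δφ/2) + cos φ₁ cos φ₂ sin²(Δλ/2) = 0.1418 + (0.5789)(0.9836)(0.6924) = 0.53605.
Central angle c = 2·arcsin(√a) = 1.64296 rad.
Distance = R·c = 1737.4 × 1.6430 ≈ 2854 km.

2854 km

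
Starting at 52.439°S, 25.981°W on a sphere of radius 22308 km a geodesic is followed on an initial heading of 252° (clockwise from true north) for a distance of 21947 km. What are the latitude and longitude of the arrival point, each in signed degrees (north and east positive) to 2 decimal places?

-36.58°, -106.40°

Angular distance δ = d/R = 21947/22308 = 0.98382 rad; initial bearing θ = 4.3982 rad.
sin φ₂ = sin φ₁ cos δ + cos φ₁ sin δ cos θ = (-0.7927)(0.5538) + (0.6096)(0.8326)(-0.3090) = -0.5959, so φ₂ = -36.58°.
Δλ = atan2(sin θ sin δ cos φ₁, cos δ − sin φ₁ sin φ₂) = atan2(-0.4827, 0.0815) = -80.418°.
λ₂ = -25.981° − 80.418° = -106.40°.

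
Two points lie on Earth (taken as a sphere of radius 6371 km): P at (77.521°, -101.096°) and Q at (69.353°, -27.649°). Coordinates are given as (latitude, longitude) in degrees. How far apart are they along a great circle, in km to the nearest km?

In radians: φ₁ = 1.3530, φ₂ = 1.2104, Δλ = 73.447° = 1.2819 rad.
cos c = sin φ₁ sin φ₂ + cos φ₁ cos φ₂ cos Δλ = (0.9764)(0.9358) + (0.2161)(0.3526)(0.2849) = 0.93537,
so c = arccos(0.93537) = 0.36149 rad.
Distance = R·c = 6371 × 0.3615 ≈ 2303 km.

2303 km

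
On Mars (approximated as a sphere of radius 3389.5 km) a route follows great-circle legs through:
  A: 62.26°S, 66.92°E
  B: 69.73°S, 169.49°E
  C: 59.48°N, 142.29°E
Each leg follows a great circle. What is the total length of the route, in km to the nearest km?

9938 km

Leg A→B: central angle 0.6515 rad, distance 2208.3 km.
Leg B→C: central angle 2.2805 rad, distance 7729.8 km.
Total: 2208.3 + 7729.8 ≈ 9938 km.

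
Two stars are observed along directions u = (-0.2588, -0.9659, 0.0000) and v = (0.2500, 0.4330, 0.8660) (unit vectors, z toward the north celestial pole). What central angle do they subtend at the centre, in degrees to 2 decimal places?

118.88°

u·v = -0.4829; |u| = 1.0000, |v| = 1.0000.
cos θ = (u·v)/(|u||v|) = -0.4830, so θ = 118.88°.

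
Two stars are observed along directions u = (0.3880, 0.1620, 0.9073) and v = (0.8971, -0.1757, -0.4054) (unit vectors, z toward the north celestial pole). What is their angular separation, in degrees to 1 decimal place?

92.8°

u·v = -0.0482; |u| = 1.0000, |v| = 1.0000.
cos θ = (u·v)/(|u||v|) = -0.0482, so θ = 92.8°.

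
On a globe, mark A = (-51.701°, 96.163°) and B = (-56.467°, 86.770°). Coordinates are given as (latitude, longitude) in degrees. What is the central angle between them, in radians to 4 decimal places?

With latitudes φ₁ = -51.701°, φ₂ = -56.467° and longitude difference Δλ = -9.393°:
cos c = sin φ₁ sin φ₂ + cos φ₁ cos φ₂ cos Δλ = (-0.7848)(-0.8336) + (0.6198)(0.5524)(0.9866) = 0.99195,
so c = arccos(0.99195) = 0.12696 rad.
So the angular separation is 0.1270 rad.

0.1270 rad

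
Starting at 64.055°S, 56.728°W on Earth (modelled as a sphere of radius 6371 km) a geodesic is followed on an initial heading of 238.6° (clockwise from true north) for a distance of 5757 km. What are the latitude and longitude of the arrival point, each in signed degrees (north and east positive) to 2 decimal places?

-47.35°, -154.99°

Angular distance δ = d/R = 5757/6371 = 0.90363 rad; initial bearing θ = 4.1644 rad.
sin φ₂ = sin φ₁ cos δ + cos φ₁ sin δ cos θ = (-0.8992)(0.6188) + (0.4375)(0.7856)(-0.5210) = -0.7355, so φ₂ = -47.35°.
Δλ = atan2(sin θ sin δ cos φ₁, cos δ − sin φ₁ sin φ₂) = atan2(-0.2934, -0.0426) = -98.259°.
λ₂ = -56.728° − 98.259° = -154.99°.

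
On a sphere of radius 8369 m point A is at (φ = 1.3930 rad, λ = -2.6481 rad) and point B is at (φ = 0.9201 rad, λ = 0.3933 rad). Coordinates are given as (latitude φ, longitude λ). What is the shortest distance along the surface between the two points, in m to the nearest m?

6928 m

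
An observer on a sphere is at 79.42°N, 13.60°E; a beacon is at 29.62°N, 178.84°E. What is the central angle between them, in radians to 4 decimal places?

Let φ₁ = 1.3861 rad, φ₂ = 0.5170 rad, and Δλ = 2.8840 rad.
cos c = sin φ₁ sin φ₂ + cos φ₁ cos φ₂ cos Δλ = (0.9830)(0.4942) + (0.1836)(0.8693)(-0.9670) = 0.33150,
so c = arccos(0.33150) = 1.23291 rad.
So the angular separation is 1.2329 rad.

1.2329 rad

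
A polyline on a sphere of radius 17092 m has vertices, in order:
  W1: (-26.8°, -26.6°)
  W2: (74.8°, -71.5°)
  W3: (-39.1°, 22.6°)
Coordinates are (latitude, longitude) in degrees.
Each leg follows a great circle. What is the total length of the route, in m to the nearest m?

Leg W1→W2: central angle 1.8435 rad, distance 31509.1 m.
Leg W2→W3: central angle 2.2436 rad, distance 38347.2 m.
Total: 31509.1 + 38347.2 ≈ 69856 m.

69856 m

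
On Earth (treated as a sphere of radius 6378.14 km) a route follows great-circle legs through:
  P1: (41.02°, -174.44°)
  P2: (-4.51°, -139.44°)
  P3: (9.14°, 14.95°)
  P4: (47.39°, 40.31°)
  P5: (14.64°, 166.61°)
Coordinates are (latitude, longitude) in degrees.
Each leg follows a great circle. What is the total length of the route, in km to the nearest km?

Leg P1→P2: central angle 0.9710 rad, distance 6192.9 km.
Leg P2→P3: central angle 2.6907 rad, distance 17161.4 km.
Leg P3→P4: central angle 0.7657 rad, distance 4883.7 km.
Leg P4→P5: central angle 1.7740 rad, distance 11314.6 km.
Total: 6192.9 + 17161.4 + 4883.7 + 11314.6 ≈ 39553 km.

39553 km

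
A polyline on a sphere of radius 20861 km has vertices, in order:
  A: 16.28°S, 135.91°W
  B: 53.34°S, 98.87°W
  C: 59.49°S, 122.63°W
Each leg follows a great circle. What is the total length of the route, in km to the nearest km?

Leg A→B: central angle 0.8198 rad, distance 17102.1 km.
Leg B→C: central angle 0.2515 rad, distance 5245.5 km.
Total: 17102.1 + 5245.5 ≈ 22348 km.

22348 km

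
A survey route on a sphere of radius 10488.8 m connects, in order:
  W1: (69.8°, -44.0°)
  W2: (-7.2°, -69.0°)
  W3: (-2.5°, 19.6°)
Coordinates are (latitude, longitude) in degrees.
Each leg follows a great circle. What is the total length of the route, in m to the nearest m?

30605 m

Leg W1→W2: central angle 1.3767 rad, distance 14440.2 m.
Leg W2→W3: central angle 1.5411 rad, distance 16164.4 m.
Total: 14440.2 + 16164.4 ≈ 30605 m.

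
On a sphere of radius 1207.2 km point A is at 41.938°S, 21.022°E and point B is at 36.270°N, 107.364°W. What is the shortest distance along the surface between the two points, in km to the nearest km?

2953 km

Let φ₁ = -0.7320 rad, φ₂ = 0.6330 rad, and Δλ = -2.2408 rad.
cos c = sin φ₁ sin φ₂ + cos φ₁ cos φ₂ cos Δλ = (-0.6683)(0.5916) + (0.7439)(0.8062)(-0.6210) = -0.76779,
so c = arccos(-0.76779) = 2.44617 rad.
Distance = R·c = 1207.2 × 2.4462 ≈ 2953 km.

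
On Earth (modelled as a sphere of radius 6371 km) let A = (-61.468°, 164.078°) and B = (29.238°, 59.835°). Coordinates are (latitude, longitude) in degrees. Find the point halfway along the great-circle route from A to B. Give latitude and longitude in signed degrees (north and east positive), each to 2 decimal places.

-23.77°, 91.35°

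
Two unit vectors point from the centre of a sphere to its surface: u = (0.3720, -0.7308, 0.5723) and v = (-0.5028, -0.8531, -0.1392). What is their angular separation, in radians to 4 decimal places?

u·v = 0.3567; |u| = 1.0000, |v| = 1.0000.
cos θ = (u·v)/(|u||v|) = 0.3567, so θ = 1.2060 rad.

1.2060 rad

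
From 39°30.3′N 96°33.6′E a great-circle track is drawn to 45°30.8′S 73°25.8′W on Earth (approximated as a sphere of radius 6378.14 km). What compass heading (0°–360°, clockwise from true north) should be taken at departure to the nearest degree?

With φ₁ = 0.6895, φ₂ = -0.7944, Δλ = -2.9669 rad, the forward-azimuth formula gives
θ = atan2( sin Δλ cos φ₂ , cos φ₁ sin φ₂ − sin φ₁ cos φ₂ cos Δλ ) = atan2(-0.1218, -0.1115) = -132.46°.
Adding 360° brings this into [0°, 360°): 228°.

228°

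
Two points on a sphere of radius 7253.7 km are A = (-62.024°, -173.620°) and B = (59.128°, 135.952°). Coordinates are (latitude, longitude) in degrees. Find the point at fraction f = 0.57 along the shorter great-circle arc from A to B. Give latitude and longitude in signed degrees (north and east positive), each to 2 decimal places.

The central angle between A and B is δ = 2.2202 rad.
With f = 0.57, the slerp weights are sin((1−f)δ)/sin δ = 1.0247 and sin(fδ)/sin δ = 1.1975.
Weighted sum of the unit vectors: (1.0247)·(-0.4662,-0.0521,-0.8831) + (1.1975)·(-0.3688,0.3568,0.8583) = (-0.9193, 0.3738, 0.1229).
Converting back: φ = atan2(z, √(x²+y²)) = 7.06°, λ = atan2(y, x) = 157.87°.

7.06°, 157.87°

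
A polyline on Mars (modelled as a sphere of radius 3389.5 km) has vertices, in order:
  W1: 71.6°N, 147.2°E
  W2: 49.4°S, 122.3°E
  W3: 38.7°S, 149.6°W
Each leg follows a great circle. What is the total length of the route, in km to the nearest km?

Leg W1→W2: central angle 2.1343 rad, distance 7234.1 km.
Leg W2→W3: central angle 1.0569 rad, distance 3582.4 km.
Total: 7234.1 + 3582.4 ≈ 10817 km.

10817 km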